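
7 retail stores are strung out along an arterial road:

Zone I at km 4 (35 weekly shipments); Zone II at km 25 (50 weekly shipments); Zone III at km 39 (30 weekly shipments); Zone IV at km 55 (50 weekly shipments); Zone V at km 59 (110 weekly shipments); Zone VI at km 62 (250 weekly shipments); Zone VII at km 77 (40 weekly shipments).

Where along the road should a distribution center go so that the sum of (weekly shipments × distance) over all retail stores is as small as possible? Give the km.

x = 62

For a sum of weighted absolute distances on a line, the optimum is the weighted median (not the mean). Total weight W = 565; half-weight = 282.5.
Sort by position and accumulate weight:
  km 4 (Zone I, w=35) → cum 35
  km 25 (Zone II, w=50) → cum 85
  km 39 (Zone III, w=30) → cum 115
  km 55 (Zone IV, w=50) → cum 165
  km 59 (Zone V, w=110) → cum 275
  km 62 (Zone VI, w=250) → cum 525  ≥ 282.5 → median here
  km 77 (Zone VII, w=40) → cum 565
Optimal location: km 62.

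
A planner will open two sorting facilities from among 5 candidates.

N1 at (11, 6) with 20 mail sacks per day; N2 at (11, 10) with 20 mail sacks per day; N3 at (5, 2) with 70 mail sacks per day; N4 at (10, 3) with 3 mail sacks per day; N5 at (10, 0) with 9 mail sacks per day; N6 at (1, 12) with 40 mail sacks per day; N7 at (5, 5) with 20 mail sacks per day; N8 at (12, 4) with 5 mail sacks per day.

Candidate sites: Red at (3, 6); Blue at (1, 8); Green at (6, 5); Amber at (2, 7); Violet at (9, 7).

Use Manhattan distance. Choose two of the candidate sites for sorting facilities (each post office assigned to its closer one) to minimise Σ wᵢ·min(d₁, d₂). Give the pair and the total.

{Blue, Green}, total 914

Evaluate every pair (each demand assigned to the nearer of the two):
  {Blue, Green}: total = 914
  {Green, Amber}: total = 994
  {Green, Violet}: total = 1057
  {Red, Green}: total = 1074
  {Red, Violet}: total = 1077
  {Amber, Violet}: total = 1177
  {Blue, Violet}: total = 1187
  {Red, Blue}: total = 1242
  {Red, Amber}: total = 1322
  {Blue, Amber}: total = 1496
Best pair: {Blue, Green} with total 914.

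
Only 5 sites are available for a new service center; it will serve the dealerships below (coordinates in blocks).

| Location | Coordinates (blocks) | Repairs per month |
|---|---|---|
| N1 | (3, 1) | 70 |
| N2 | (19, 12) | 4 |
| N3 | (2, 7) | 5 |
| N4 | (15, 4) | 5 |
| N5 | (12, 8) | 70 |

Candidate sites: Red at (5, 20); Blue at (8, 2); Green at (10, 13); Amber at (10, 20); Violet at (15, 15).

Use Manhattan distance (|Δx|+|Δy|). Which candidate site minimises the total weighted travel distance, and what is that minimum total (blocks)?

Blue, total 1304 blocks

Total weighted distance at each candidate:
  Red (5, 20): total = 3098
  Blue (8, 2): total = 1304
  Green (10, 13): total = 2000
  Amber (10, 20): total = 3078
  Violet (15, 15): total = 2708
Minimum is at Blue with total 1304 blocks.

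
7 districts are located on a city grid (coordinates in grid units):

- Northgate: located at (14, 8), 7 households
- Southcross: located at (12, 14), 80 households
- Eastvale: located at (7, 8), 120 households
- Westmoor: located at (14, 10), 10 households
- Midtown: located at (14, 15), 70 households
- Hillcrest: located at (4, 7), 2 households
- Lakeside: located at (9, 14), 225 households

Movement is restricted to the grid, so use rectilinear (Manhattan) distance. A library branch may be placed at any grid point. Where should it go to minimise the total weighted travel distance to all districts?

Manhattan distance separates: Σwᵢ(|x−xᵢ|+|y−yᵢ|) = Σwᵢ|x−xᵢ| + Σwᵢ|y−yᵢ|, so x and y are optimised independently as 1-D weighted medians.
Total weight W = 514; half = 257.
x-coordinate, sorted with cumulative weight:
  x=4 (Hillcrest, w=2) cum 2
  x=7 (Eastvale, w=120) cum 122
  x=9 (Lakeside, w=225) cum 347  ← median
  x=12 (Southcross, w=80) cum 427
  x=14 (Northgate, w=7) cum 434
  x=14 (Westmoor, w=10) cum 444
  x=14 (Midtown, w=70) cum 514
⇒ x* = 9
y-coordinate, sorted with cumulative weight:
  y=7 (Hillcrest, w=2) cum 2
  y=8 (Northgate, w=7) cum 9
  y=8 (Eastvale, w=120) cum 129
  y=10 (Westmoor, w=10) cum 139
  y=14 (Southcross, w=80) cum 219
  y=14 (Lakeside, w=225) cum 444  ← median
  y=15 (Midtown, w=70) cum 514
⇒ y* = 14

(9, 14)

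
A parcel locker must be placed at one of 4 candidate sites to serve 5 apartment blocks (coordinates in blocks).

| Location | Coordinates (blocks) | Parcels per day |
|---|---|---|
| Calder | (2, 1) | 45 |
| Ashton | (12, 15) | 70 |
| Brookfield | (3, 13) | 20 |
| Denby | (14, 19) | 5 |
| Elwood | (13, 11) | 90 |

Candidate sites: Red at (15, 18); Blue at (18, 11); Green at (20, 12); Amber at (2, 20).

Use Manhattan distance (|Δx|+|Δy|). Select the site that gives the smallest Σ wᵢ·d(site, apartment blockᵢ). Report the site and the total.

Total weighted distance at each candidate:
  Red (15, 18): total = 2930
  Blue (18, 11): total = 2720
  Green (20, 12): total = 3220
  Amber (2, 20): total = 3930
Minimum is at Blue with total 2720 blocks.

Blue, total 2720 blocks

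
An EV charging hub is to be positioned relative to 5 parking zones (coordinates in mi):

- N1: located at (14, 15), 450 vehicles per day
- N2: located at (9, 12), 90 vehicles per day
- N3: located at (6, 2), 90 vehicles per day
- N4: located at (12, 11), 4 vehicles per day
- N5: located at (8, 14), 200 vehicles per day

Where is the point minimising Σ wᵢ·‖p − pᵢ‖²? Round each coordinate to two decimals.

The minimiser of Σwᵢ‖p−pᵢ‖² is the weighted centroid p* = (Σwᵢpᵢ)/(Σwᵢ).
Σwᵢ = 834.
Σwᵢxᵢ = 450·14 + 90·9 + 90·6 + 4·12 + 200·8 = 9298.
Σwᵢyᵢ = 450·15 + 90·12 + 90·2 + 4·11 + 200·14 = 10854.
x* = 9298/834 = 11.15, y* = 10854/834 = 13.01.

(11.15, 13.01)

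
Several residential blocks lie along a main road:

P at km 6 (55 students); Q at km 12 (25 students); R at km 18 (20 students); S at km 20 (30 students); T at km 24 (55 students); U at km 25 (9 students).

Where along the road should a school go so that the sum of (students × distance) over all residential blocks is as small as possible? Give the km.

x = 18

For a sum of weighted absolute distances on a line, the optimum is the weighted median (not the mean). Total weight W = 194; half-weight = 97.
Sort by position and accumulate weight:
  km 6 (P, w=55) → cum 55
  km 12 (Q, w=25) → cum 80
  km 18 (R, w=20) → cum 100  ≥ 97 → median here
  km 20 (S, w=30) → cum 130
  km 24 (T, w=55) → cum 185
  km 25 (U, w=9) → cum 194
Optimal location: km 18.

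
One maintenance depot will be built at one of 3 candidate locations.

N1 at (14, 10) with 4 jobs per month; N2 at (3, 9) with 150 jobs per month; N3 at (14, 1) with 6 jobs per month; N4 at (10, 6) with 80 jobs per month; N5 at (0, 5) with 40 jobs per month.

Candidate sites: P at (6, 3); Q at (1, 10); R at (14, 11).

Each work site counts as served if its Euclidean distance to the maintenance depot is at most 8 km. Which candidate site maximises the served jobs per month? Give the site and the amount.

Coverage radius r = 8 km; a point is covered iff (Δx)²+(Δy)² ≤ 8² = 64.
  P (6, 3): covers {N2, N4, N5} → 270
  Q (1, 10): covers {N2, N5} → 190
  R (14, 11): covers {N1, N4} → 84
Maximum coverage at P: 270 jobs per month.

P, covering 270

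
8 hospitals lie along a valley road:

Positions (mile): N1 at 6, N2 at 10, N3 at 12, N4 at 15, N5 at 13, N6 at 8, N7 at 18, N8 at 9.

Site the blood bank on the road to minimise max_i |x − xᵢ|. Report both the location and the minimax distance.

location 12, max distance 6

The 1-center on a line is the midpoint of the two extreme points: leftmost at 6, rightmost at 18.
Optimal location = (6 + 18)/2 = 12; maximum distance = (18 − 6)/2 = 6.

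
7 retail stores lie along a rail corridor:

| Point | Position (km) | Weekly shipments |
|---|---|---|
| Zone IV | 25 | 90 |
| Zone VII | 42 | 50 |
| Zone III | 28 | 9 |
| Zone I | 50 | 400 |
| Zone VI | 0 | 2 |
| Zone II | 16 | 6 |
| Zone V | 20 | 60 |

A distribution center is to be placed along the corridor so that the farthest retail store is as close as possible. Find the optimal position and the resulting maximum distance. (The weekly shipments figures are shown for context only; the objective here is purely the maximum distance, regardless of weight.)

location 25, max distance 25

The 1-center on a line is the midpoint of the two extreme points: leftmost at 0, rightmost at 50.
Optimal location = (0 + 50)/2 = 25; maximum distance = (50 − 0)/2 = 25.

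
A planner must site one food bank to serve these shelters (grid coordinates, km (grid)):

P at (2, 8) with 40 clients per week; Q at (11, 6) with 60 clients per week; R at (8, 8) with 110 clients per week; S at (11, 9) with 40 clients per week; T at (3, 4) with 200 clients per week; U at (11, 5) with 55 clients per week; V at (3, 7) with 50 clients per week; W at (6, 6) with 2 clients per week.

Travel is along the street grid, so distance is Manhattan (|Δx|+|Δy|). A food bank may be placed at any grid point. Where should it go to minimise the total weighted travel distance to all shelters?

Manhattan distance separates: Σwᵢ(|x−xᵢ|+|y−yᵢ|) = Σwᵢ|x−xᵢ| + Σwᵢ|y−yᵢ|, so x and y are optimised independently as 1-D weighted medians.
Total weight W = 557; half = 278.5.
x-coordinate, sorted with cumulative weight:
  x=2 (P, w=40) cum 40
  x=3 (T, w=200) cum 240
  x=3 (V, w=50) cum 290  ← median
  x=6 (W, w=2) cum 292
  x=8 (R, w=110) cum 402
  x=11 (Q, w=60) cum 462
  x=11 (S, w=40) cum 502
  x=11 (U, w=55) cum 557
⇒ x* = 3
y-coordinate, sorted with cumulative weight:
  y=4 (T, w=200) cum 200
  y=5 (U, w=55) cum 255
  y=6 (Q, w=60) cum 315  ← median
  y=6 (W, w=2) cum 317
  y=7 (V, w=50) cum 367
  y=8 (P, w=40) cum 407
  y=8 (R, w=110) cum 517
  y=9 (S, w=40) cum 557
⇒ y* = 6

(3, 6)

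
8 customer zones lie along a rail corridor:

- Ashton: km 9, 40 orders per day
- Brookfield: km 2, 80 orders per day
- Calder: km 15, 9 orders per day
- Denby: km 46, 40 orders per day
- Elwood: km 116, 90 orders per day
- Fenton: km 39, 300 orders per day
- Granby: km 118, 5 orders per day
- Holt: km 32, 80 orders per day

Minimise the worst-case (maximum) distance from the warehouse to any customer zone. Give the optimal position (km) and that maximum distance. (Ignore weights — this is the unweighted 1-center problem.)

The 1-center on a line is the midpoint of the two extreme points: leftmost at 2, rightmost at 118.
Optimal location = (2 + 118)/2 = 60; maximum distance = (118 − 2)/2 = 58.

location 60, max distance 58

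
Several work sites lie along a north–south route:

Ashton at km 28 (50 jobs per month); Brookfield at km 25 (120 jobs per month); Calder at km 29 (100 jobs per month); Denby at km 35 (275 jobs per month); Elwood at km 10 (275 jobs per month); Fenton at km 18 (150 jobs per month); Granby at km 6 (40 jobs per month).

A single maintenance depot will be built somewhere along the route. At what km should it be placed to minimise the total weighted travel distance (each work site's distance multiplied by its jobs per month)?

For a sum of weighted absolute distances on a line, the optimum is the weighted median (not the mean). Total weight W = 1010; half-weight = 505.
Sort by position and accumulate weight:
  km 6 (Granby, w=40) → cum 40
  km 10 (Elwood, w=275) → cum 315
  km 18 (Fenton, w=150) → cum 465
  km 25 (Brookfield, w=120) → cum 585  ≥ 505 → median here
  km 28 (Ashton, w=50) → cum 635
  km 29 (Calder, w=100) → cum 735
  km 35 (Denby, w=275) → cum 1010
Optimal location: km 25.

x = 25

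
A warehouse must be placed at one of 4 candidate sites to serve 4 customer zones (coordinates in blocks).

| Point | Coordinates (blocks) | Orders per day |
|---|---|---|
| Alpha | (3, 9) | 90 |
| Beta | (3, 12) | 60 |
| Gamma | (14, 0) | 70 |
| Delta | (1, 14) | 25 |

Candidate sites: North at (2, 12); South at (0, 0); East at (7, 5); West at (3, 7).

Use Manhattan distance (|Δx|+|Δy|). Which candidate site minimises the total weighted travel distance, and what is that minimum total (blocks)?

Total weighted distance at each candidate:
  North (2, 12): total = 2175
  South (0, 0): total = 3335
  East (7, 5): total = 2595
  West (3, 7): total = 1965
Minimum is at West with total 1965 blocks.

West, total 1965 blocks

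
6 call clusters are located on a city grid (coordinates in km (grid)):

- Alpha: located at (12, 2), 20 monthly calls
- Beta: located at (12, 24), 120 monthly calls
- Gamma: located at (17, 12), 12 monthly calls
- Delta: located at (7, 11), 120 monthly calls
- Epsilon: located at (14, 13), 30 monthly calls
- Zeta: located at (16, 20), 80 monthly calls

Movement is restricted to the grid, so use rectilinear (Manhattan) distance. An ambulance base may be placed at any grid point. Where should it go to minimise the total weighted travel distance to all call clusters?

Manhattan distance separates: Σwᵢ(|x−xᵢ|+|y−yᵢ|) = Σwᵢ|x−xᵢ| + Σwᵢ|y−yᵢ|, so x and y are optimised independently as 1-D weighted medians.
Total weight W = 382; half = 191.
x-coordinate, sorted with cumulative weight:
  x=7 (Delta, w=120) cum 120
  x=12 (Alpha, w=20) cum 140
  x=12 (Beta, w=120) cum 260  ← median
  x=14 (Epsilon, w=30) cum 290
  x=16 (Zeta, w=80) cum 370
  x=17 (Gamma, w=12) cum 382
⇒ x* = 12
y-coordinate, sorted with cumulative weight:
  y=2 (Alpha, w=20) cum 20
  y=11 (Delta, w=120) cum 140
  y=12 (Gamma, w=12) cum 152
  y=13 (Epsilon, w=30) cum 182
  y=20 (Zeta, w=80) cum 262  ← median
  y=24 (Beta, w=120) cum 382
⇒ y* = 20

(12, 20)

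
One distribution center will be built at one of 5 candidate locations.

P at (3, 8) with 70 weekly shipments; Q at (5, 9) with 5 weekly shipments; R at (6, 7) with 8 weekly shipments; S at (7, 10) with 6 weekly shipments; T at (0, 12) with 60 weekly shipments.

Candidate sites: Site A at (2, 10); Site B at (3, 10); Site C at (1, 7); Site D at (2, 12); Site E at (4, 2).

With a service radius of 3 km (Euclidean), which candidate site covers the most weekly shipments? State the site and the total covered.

Site A, covering 130

Coverage radius r = 3 km; a point is covered iff (Δx)²+(Δy)² ≤ 3² = 9.
  Site A (2, 10): covers {P, T} → 130
  Site B (3, 10): covers {P, Q} → 75
  Site C (1, 7): covers {P} → 70
  Site D (2, 12): covers {T} → 60
  Site E (4, 2): covers {none} → 0
Maximum coverage at Site A: 130 weekly shipments.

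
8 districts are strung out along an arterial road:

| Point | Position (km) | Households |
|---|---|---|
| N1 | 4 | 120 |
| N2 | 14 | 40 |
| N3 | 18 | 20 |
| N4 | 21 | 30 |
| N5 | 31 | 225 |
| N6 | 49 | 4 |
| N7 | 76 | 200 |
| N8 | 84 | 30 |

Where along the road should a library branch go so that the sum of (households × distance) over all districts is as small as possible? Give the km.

x = 31

For a sum of weighted absolute distances on a line, the optimum is the weighted median (not the mean). Total weight W = 669; half-weight = 334.5.
Sort by position and accumulate weight:
  km 4 (N1, w=120) → cum 120
  km 14 (N2, w=40) → cum 160
  km 18 (N3, w=20) → cum 180
  km 21 (N4, w=30) → cum 210
  km 31 (N5, w=225) → cum 435  ≥ 334.5 → median here
  km 49 (N6, w=4) → cum 439
  km 76 (N7, w=200) → cum 639
  km 84 (N8, w=30) → cum 669
Optimal location: km 31.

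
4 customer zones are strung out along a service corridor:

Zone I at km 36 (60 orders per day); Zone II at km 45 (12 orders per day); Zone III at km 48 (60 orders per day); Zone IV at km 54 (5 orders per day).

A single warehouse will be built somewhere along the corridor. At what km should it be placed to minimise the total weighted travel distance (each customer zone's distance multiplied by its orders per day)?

For a sum of weighted absolute distances on a line, the optimum is the weighted median (not the mean). Total weight W = 137; half-weight = 68.5.
Sort by position and accumulate weight:
  km 36 (Zone I, w=60) → cum 60
  km 45 (Zone II, w=12) → cum 72  ≥ 68.5 → median here
  km 48 (Zone III, w=60) → cum 132
  km 54 (Zone IV, w=5) → cum 137
Optimal location: km 45.

x = 45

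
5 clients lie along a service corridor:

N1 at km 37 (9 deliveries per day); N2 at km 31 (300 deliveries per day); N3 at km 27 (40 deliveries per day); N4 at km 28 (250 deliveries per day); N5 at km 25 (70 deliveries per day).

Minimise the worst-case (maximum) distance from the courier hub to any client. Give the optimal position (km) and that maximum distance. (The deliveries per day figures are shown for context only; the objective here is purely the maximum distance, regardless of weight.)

The 1-center on a line is the midpoint of the two extreme points: leftmost at 25, rightmost at 37.
Optimal location = (25 + 37)/2 = 31; maximum distance = (37 − 25)/2 = 6.

location 31, max distance 6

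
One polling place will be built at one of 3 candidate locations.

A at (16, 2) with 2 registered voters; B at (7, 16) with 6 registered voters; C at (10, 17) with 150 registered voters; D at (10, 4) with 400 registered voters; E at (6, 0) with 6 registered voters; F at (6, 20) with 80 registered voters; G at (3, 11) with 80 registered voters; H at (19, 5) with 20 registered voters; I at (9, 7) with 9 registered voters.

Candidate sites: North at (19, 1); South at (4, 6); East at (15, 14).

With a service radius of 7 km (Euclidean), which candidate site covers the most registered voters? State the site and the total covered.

South, covering 495

Coverage radius r = 7 km; a point is covered iff (Δx)²+(Δy)² ≤ 7² = 49.
  North (19, 1): covers {A, H} → 22
  South (4, 6): covers {D, E, G, I} → 495
  East (15, 14): covers {C} → 150
Maximum coverage at South: 495 registered voters.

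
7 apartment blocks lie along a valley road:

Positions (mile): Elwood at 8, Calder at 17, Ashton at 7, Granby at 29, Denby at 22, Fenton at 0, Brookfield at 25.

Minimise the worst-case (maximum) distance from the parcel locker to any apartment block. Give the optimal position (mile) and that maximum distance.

The 1-center on a line is the midpoint of the two extreme points: leftmost at 0, rightmost at 29.
Optimal location = (0 + 29)/2 = 14.5; maximum distance = (29 − 0)/2 = 14.5.

location 14.5, max distance 14.5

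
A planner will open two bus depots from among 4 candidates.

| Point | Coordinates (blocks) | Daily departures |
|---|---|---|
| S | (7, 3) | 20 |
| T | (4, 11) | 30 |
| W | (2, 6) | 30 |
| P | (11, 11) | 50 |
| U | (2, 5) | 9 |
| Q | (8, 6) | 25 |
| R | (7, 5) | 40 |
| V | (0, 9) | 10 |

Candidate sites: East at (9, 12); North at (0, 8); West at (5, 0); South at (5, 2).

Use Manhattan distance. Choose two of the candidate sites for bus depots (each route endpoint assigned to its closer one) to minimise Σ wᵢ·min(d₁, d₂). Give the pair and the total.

{East, South}, total 1149

Evaluate every pair (each demand assigned to the nearer of the two):
  {East, South}: total = 1149
  {East, North}: total = 1260
  {East, West}: total = 1347
  {North, South}: total = 1520
  {North, West}: total = 1690
  {West, South}: total = 1869
Best pair: {East, South} with total 1149.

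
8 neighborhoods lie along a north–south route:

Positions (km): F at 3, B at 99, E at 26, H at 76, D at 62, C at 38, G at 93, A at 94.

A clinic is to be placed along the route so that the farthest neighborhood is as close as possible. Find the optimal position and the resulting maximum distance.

location 51, max distance 48

The 1-center on a line is the midpoint of the two extreme points: leftmost at 3, rightmost at 99.
Optimal location = (3 + 99)/2 = 51; maximum distance = (99 − 3)/2 = 48.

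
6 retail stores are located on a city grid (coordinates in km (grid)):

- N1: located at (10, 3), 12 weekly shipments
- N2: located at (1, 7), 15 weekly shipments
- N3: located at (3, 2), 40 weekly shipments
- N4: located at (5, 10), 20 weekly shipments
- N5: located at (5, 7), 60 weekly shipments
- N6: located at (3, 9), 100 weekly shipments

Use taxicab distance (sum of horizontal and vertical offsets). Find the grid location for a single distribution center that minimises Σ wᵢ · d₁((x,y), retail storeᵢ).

Manhattan distance separates: Σwᵢ(|x−xᵢ|+|y−yᵢ|) = Σwᵢ|x−xᵢ| + Σwᵢ|y−yᵢ|, so x and y are optimised independently as 1-D weighted medians.
Total weight W = 247; half = 123.5.
x-coordinate, sorted with cumulative weight:
  x=1 (N2, w=15) cum 15
  x=3 (N3, w=40) cum 55
  x=3 (N6, w=100) cum 155  ← median
  x=5 (N4, w=20) cum 175
  x=5 (N5, w=60) cum 235
  x=10 (N1, w=12) cum 247
⇒ x* = 3
y-coordinate, sorted with cumulative weight:
  y=2 (N3, w=40) cum 40
  y=3 (N1, w=12) cum 52
  y=7 (N2, w=15) cum 67
  y=7 (N5, w=60) cum 127  ← median
  y=9 (N6, w=100) cum 227
  y=10 (N4, w=20) cum 247
⇒ y* = 7

(3, 7)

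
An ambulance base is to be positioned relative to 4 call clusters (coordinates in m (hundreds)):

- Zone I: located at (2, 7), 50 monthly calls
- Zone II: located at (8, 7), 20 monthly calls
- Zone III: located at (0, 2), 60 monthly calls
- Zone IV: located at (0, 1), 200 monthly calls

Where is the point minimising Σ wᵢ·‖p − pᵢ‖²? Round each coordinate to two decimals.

(0.79, 2.45)

The minimiser of Σwᵢ‖p−pᵢ‖² is the weighted centroid p* = (Σwᵢpᵢ)/(Σwᵢ).
Σwᵢ = 330.
Σwᵢxᵢ = 50·2 + 20·8 + 60·0 + 200·0 = 260.
Σwᵢyᵢ = 50·7 + 20·7 + 60·2 + 200·1 = 810.
x* = 260/330 = 0.79, y* = 810/330 = 2.45.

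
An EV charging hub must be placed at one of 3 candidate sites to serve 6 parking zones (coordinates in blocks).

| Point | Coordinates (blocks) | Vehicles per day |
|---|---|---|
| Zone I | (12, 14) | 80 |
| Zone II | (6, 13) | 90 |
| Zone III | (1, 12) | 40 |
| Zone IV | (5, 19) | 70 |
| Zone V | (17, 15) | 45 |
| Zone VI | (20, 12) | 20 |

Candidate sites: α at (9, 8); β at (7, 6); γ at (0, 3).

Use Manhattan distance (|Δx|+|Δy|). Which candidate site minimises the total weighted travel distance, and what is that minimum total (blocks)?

Total weighted distance at each candidate:
  α (9, 8): total = 3945
  β (7, 6): total = 4525
  γ (0, 3): total = 7035
Minimum is at α with total 3945 blocks.

α, total 3945 blocks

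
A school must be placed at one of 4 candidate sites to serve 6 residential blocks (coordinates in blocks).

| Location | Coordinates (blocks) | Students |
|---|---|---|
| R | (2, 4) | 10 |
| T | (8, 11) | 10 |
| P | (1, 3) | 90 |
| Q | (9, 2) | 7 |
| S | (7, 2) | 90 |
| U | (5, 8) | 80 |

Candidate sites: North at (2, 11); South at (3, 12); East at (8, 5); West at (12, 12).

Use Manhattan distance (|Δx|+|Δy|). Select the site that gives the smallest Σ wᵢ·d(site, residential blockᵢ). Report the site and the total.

East, total 1808 blocks

Total weighted distance at each candidate:
  North (2, 11): total = 2792
  South (3, 12): total = 2992
  East (8, 5): total = 1808
  West (12, 12): total = 4351
Minimum is at East with total 1808 blocks.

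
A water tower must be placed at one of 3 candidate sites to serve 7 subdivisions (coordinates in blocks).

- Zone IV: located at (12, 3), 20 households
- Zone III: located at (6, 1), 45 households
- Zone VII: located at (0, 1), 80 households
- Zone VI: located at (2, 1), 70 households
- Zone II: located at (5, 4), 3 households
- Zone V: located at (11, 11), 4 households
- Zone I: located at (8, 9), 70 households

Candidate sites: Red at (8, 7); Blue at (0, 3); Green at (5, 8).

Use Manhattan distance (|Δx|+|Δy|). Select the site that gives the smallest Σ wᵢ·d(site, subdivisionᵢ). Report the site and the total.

Blue, total 2114 blocks

Total weighted distance at each candidate:
  Red (8, 7): total = 2666
  Blue (0, 3): total = 2114
  Green (5, 8): total = 2588
Minimum is at Blue with total 2114 blocks.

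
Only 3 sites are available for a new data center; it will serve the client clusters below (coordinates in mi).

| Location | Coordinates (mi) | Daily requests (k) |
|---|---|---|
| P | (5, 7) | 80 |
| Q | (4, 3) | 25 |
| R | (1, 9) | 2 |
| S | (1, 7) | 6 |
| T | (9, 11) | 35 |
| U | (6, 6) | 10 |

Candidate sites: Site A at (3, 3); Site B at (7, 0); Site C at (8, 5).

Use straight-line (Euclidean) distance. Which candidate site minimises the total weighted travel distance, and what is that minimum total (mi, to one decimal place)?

Site C, total 695.3 mi

Total weighted distance at each candidate:
  Site A (3, 3): total = 814.7
  Site B (7, 0): total = 1217.6
  Site C (8, 5): total = 695.3
Minimum is at Site C with total 695.3 mi.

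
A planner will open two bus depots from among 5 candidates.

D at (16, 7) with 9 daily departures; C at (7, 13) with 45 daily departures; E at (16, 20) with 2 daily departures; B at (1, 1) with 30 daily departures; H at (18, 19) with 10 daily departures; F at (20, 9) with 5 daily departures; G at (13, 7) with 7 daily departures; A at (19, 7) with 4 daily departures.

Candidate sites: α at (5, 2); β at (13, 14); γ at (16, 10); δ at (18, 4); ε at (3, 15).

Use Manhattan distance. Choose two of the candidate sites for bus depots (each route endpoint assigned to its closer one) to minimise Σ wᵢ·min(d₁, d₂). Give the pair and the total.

{α, β}, total 834

Evaluate every pair (each demand assigned to the nearer of the two):
  {α, β}: total = 834
  {α, γ}: total = 938
  {γ, ε}: total = 998
  {α, ε}: total = 1067
  {α, δ}: total = 1073
  {δ, ε}: total = 1088
  {β, ε}: total = 1119
  {β, δ}: total = 1178
  {β, γ}: total = 1271
  {γ, δ}: total = 1380
Best pair: {α, β} with total 834.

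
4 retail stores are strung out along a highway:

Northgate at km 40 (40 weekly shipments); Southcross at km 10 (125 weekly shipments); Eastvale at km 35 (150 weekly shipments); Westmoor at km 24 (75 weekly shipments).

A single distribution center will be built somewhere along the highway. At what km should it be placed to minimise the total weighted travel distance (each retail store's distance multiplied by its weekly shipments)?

For a sum of weighted absolute distances on a line, the optimum is the weighted median (not the mean). Total weight W = 390; half-weight = 195.
Sort by position and accumulate weight:
  km 10 (Southcross, w=125) → cum 125
  km 24 (Westmoor, w=75) → cum 200  ≥ 195 → median here
  km 35 (Eastvale, w=150) → cum 350
  km 40 (Northgate, w=40) → cum 390
Optimal location: km 24.

x = 24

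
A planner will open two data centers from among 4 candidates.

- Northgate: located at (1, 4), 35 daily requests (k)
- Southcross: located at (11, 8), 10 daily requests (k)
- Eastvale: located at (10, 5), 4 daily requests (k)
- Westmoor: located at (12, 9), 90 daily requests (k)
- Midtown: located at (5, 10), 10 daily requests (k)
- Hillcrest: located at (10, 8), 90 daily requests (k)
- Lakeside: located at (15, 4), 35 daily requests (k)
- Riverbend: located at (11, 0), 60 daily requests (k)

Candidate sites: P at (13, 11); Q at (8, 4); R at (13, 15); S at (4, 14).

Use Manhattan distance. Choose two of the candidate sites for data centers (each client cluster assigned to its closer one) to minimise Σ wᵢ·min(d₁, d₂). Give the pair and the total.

Evaluate every pair (each demand assigned to the nearer of the two):
  {P, Q}: total = 1872
  {Q, R}: total = 2252
  {Q, S}: total = 2392
  {P, S}: total = 2496
  {P, R}: total = 2746
  {R, S}: total = 3652
Best pair: {P, Q} with total 1872.

{P, Q}, total 1872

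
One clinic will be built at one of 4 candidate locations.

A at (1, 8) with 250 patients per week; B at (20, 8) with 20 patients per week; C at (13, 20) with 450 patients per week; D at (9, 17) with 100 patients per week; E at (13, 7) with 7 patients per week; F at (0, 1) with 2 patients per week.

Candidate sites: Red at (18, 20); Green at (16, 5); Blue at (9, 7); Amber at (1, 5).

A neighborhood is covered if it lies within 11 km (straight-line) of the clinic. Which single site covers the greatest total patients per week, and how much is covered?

Coverage radius r = 11 km; a point is covered iff (Δx)²+(Δy)² ≤ 11² = 121.
  Red (18, 20): covers {C, D} → 550
  Green (16, 5): covers {B, E} → 27
  Blue (9, 7): covers {A, D, E, F} → 359
  Amber (1, 5): covers {A, F} → 252
Maximum coverage at Red: 550 patients per week.

Red, covering 550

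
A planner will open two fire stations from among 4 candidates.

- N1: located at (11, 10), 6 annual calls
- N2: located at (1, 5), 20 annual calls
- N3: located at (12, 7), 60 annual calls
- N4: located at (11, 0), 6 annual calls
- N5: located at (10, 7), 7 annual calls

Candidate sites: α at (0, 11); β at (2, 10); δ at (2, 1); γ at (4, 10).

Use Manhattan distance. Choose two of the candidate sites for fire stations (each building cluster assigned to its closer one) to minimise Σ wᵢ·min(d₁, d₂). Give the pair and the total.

{δ, γ}, total 925

Evaluate every pair (each demand assigned to the nearer of the two):
  {δ, γ}: total = 925
  {β, γ}: total = 987
  {α, γ}: total = 1007
  {β, δ}: total = 1071
  {α, β}: total = 1145
  {α, δ}: total = 1290
Best pair: {δ, γ} with total 925.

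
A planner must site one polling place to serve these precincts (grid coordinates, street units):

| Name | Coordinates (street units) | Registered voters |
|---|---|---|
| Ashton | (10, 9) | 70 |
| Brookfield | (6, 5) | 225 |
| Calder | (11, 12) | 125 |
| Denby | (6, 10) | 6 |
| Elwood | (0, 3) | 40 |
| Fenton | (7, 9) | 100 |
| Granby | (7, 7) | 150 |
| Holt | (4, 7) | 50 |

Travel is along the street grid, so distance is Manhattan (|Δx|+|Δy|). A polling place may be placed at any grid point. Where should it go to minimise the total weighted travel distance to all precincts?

(7, 7)

Manhattan distance separates: Σwᵢ(|x−xᵢ|+|y−yᵢ|) = Σwᵢ|x−xᵢ| + Σwᵢ|y−yᵢ|, so x and y are optimised independently as 1-D weighted medians.
Total weight W = 766; half = 383.
x-coordinate, sorted with cumulative weight:
  x=0 (Elwood, w=40) cum 40
  x=4 (Holt, w=50) cum 90
  x=6 (Brookfield, w=225) cum 315
  x=6 (Denby, w=6) cum 321
  x=7 (Fenton, w=100) cum 421  ← median
  x=7 (Granby, w=150) cum 571
  x=10 (Ashton, w=70) cum 641
  x=11 (Calder, w=125) cum 766
⇒ x* = 7
y-coordinate, sorted with cumulative weight:
  y=3 (Elwood, w=40) cum 40
  y=5 (Brookfield, w=225) cum 265
  y=7 (Granby, w=150) cum 415  ← median
  y=7 (Holt, w=50) cum 465
  y=9 (Ashton, w=70) cum 535
  y=9 (Fenton, w=100) cum 635
  y=10 (Denby, w=6) cum 641
  y=12 (Calder, w=125) cum 766
⇒ y* = 7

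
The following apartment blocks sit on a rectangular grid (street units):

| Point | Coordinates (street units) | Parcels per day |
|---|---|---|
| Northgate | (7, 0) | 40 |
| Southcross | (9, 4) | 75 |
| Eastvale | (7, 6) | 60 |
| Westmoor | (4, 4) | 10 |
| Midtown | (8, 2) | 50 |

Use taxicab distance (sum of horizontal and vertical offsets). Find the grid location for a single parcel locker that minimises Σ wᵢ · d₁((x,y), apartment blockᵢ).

(8, 4)

Manhattan distance separates: Σwᵢ(|x−xᵢ|+|y−yᵢ|) = Σwᵢ|x−xᵢ| + Σwᵢ|y−yᵢ|, so x and y are optimised independently as 1-D weighted medians.
Total weight W = 235; half = 117.5.
x-coordinate, sorted with cumulative weight:
  x=4 (Westmoor, w=10) cum 10
  x=7 (Northgate, w=40) cum 50
  x=7 (Eastvale, w=60) cum 110
  x=8 (Midtown, w=50) cum 160  ← median
  x=9 (Southcross, w=75) cum 235
⇒ x* = 8
y-coordinate, sorted with cumulative weight:
  y=0 (Northgate, w=40) cum 40
  y=2 (Midtown, w=50) cum 90
  y=4 (Southcross, w=75) cum 165  ← median
  y=4 (Westmoor, w=10) cum 175
  y=6 (Eastvale, w=60) cum 235
⇒ y* = 4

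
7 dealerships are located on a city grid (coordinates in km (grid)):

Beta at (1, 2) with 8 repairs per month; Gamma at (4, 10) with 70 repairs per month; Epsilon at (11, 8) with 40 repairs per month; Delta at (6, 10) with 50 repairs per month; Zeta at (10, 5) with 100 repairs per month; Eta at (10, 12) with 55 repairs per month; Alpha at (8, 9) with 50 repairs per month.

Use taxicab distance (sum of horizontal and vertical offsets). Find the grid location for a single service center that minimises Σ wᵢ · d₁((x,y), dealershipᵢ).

(10, 9)

Manhattan distance separates: Σwᵢ(|x−xᵢ|+|y−yᵢ|) = Σwᵢ|x−xᵢ| + Σwᵢ|y−yᵢ|, so x and y are optimised independently as 1-D weighted medians.
Total weight W = 373; half = 186.5.
x-coordinate, sorted with cumulative weight:
  x=1 (Beta, w=8) cum 8
  x=4 (Gamma, w=70) cum 78
  x=6 (Delta, w=50) cum 128
  x=8 (Alpha, w=50) cum 178
  x=10 (Zeta, w=100) cum 278  ← median
  x=10 (Eta, w=55) cum 333
  x=11 (Epsilon, w=40) cum 373
⇒ x* = 10
y-coordinate, sorted with cumulative weight:
  y=2 (Beta, w=8) cum 8
  y=5 (Zeta, w=100) cum 108
  y=8 (Epsilon, w=40) cum 148
  y=9 (Alpha, w=50) cum 198  ← median
  y=10 (Gamma, w=70) cum 268
  y=10 (Delta, w=50) cum 318
  y=12 (Eta, w=55) cum 373
⇒ y* = 9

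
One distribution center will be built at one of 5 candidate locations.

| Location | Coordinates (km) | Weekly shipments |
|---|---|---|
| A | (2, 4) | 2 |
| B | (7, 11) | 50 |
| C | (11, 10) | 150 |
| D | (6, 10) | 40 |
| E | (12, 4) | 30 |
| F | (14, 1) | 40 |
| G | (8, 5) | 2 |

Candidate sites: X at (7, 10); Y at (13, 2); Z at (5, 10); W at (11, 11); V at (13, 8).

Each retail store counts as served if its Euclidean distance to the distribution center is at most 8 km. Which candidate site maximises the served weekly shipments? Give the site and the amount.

V, covering 312

Coverage radius r = 8 km; a point is covered iff (Δx)²+(Δy)² ≤ 8² = 64.
  X (7, 10): covers {A, B, C, D, E, G} → 274
  Y (13, 2): covers {E, F, G} → 72
  Z (5, 10): covers {A, B, C, D, G} → 244
  W (11, 11): covers {B, C, D, E, G} → 272
  V (13, 8): covers {B, C, D, E, F, G} → 312
Maximum coverage at V: 312 weekly shipments.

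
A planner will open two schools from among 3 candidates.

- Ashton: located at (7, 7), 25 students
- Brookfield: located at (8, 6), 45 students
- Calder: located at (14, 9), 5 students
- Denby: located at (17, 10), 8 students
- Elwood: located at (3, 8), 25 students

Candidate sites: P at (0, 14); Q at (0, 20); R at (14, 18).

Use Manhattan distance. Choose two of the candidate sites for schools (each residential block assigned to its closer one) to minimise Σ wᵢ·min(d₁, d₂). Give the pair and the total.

{P, R}, total 1428

Evaluate every pair (each demand assigned to the nearer of the two):
  {P, R}: total = 1428
  {P, Q}: total = 1558
  {Q, R}: total = 1768
Best pair: {P, R} with total 1428.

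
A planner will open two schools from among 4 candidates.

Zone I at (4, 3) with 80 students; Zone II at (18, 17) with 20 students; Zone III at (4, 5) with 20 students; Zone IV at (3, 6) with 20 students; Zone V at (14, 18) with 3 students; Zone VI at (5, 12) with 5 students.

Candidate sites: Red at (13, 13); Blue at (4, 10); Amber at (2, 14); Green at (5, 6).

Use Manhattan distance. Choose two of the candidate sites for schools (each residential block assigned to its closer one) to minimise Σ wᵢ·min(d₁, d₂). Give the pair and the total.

{Red, Green}, total 628

Evaluate every pair (each demand assigned to the nearer of the two):
  {Red, Green}: total = 628
  {Amber, Green}: total = 853
  {Blue, Green}: total = 889
  {Red, Blue}: total = 973
  {Blue, Amber}: total = 1203
  {Red, Amber}: total = 1663
Best pair: {Red, Green} with total 628.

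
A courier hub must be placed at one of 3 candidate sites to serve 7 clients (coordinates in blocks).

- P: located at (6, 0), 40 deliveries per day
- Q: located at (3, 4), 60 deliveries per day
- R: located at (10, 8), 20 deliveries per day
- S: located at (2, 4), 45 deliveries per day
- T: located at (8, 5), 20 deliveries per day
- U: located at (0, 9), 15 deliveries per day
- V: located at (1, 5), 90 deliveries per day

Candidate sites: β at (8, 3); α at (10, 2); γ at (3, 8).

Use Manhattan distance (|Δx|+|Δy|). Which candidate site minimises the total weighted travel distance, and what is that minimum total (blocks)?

Total weighted distance at each candidate:
  β (8, 3): total = 2075
  α (10, 2): total = 2785
  γ (3, 8): total = 1715
Minimum is at γ with total 1715 blocks.

γ, total 1715 blocks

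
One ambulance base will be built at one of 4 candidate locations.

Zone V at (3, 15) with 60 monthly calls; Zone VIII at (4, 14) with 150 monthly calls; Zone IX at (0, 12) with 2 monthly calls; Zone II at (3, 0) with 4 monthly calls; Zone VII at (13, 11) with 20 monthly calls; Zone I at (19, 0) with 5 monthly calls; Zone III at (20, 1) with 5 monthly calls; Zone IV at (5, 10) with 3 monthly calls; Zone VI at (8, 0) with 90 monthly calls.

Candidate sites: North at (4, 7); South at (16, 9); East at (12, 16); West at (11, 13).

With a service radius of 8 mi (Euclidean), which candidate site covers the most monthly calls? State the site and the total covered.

West, covering 173

Coverage radius r = 8 mi; a point is covered iff (Δx)²+(Δy)² ≤ 8² = 64.
  North (4, 7): covers {Zone VIII, Zone IX, Zone II, Zone IV} → 159
  South (16, 9): covers {Zone VII} → 20
  East (12, 16): covers {Zone VII} → 20
  West (11, 13): covers {Zone VIII, Zone VII, Zone IV} → 173
Maximum coverage at West: 173 monthly calls.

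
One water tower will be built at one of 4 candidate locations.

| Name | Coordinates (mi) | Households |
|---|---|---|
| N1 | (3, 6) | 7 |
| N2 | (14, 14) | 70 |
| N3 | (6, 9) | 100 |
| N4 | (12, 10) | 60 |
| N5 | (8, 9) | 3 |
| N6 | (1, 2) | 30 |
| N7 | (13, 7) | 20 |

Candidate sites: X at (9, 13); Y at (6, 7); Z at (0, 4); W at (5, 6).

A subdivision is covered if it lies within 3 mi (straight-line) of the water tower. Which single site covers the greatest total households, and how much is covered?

Y, covering 103

Coverage radius r = 3 mi; a point is covered iff (Δx)²+(Δy)² ≤ 3² = 9.
  X (9, 13): covers {none} → 0
  Y (6, 7): covers {N3, N5} → 103
  Z (0, 4): covers {N6} → 30
  W (5, 6): covers {N1} → 7
Maximum coverage at Y: 103 households.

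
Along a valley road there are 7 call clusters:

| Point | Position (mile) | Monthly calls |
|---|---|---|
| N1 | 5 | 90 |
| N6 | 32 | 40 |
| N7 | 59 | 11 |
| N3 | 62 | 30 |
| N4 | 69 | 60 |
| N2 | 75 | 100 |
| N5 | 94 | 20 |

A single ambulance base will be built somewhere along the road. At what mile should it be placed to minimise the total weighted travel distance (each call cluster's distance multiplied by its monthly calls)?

x = 69

For a sum of weighted absolute distances on a line, the optimum is the weighted median (not the mean). Total weight W = 351; half-weight = 175.5.
Sort by position and accumulate weight:
  mile 5 (N1, w=90) → cum 90
  mile 32 (N6, w=40) → cum 130
  mile 59 (N7, w=11) → cum 141
  mile 62 (N3, w=30) → cum 171
  mile 69 (N4, w=60) → cum 231  ≥ 175.5 → median here
  mile 75 (N2, w=100) → cum 331
  mile 94 (N5, w=20) → cum 351
Optimal location: mile 69.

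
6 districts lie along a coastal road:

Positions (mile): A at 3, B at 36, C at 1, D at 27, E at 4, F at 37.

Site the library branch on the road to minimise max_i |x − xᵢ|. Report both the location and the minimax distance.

The 1-center on a line is the midpoint of the two extreme points: leftmost at 1, rightmost at 37.
Optimal location = (1 + 37)/2 = 19; maximum distance = (37 − 1)/2 = 18.

location 19, max distance 18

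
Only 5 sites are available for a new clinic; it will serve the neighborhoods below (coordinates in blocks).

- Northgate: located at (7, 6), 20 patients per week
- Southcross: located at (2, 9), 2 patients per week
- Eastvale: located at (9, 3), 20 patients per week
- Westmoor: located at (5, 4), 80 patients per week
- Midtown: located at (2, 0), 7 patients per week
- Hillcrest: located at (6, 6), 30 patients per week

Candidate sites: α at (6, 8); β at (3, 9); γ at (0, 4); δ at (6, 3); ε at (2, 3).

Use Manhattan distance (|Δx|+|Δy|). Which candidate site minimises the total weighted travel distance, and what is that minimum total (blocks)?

δ, total 459 blocks

Total weighted distance at each candidate:
  α (6, 8): total = 774
  β (3, 9): total = 1192
  γ (0, 4): total = 1076
  δ (6, 3): total = 459
  ε (2, 3): total = 863
Minimum is at δ with total 459 blocks.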